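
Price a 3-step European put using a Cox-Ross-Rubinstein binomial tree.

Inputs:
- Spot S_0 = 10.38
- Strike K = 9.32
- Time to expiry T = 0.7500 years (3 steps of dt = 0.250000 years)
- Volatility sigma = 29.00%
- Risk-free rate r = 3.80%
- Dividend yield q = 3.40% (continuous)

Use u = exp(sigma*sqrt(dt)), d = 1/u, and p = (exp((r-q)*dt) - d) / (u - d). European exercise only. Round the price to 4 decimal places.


Answer: Price = V(0,0) = 0.5142

Derivation:
dt = T/N = 0.250000
u = exp(sigma*sqrt(dt)) = 1.156040; d = 1/u = 0.865022
p = (exp((r-q)*dt) - d) / (u - d) = 0.467251
Discount per step: exp(-r*dt) = 0.990545
Stock lattice S(k, i) with i counting down-moves:
  k=0: S(0,0) = 10.3800
  k=1: S(1,0) = 11.9997; S(1,1) = 8.9789
  k=2: S(2,0) = 13.8721; S(2,1) = 10.3800; S(2,2) = 7.7670
  k=3: S(3,0) = 16.0367; S(3,1) = 11.9997; S(3,2) = 8.9789; S(3,3) = 6.7186
Terminal payoffs V(N, i) = max(K - S_T, 0):
  V(3,0) = 0.000000; V(3,1) = 0.000000; V(3,2) = 0.341069; V(3,3) = 2.601393
Backward induction: V(k, i) = exp(-r*dt) * [p * V(k+1, i) + (1-p) * V(k+1, i+1)].
  V(2,0) = exp(-r*dt) * [p*0.000000 + (1-p)*0.000000] = 0.000000
  V(2,1) = exp(-r*dt) * [p*0.000000 + (1-p)*0.341069] = 0.179986
  V(2,2) = exp(-r*dt) * [p*0.341069 + (1-p)*2.601393] = 1.530643
  V(1,0) = exp(-r*dt) * [p*0.000000 + (1-p)*0.179986] = 0.094981
  V(1,1) = exp(-r*dt) * [p*0.179986 + (1-p)*1.530643] = 0.891041
  V(0,0) = exp(-r*dt) * [p*0.094981 + (1-p)*0.891041] = 0.514173


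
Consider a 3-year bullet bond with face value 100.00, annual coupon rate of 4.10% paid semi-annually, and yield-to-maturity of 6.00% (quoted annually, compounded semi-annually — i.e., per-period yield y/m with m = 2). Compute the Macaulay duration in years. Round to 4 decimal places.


Answer: Macaulay duration = 2.8486 years

Derivation:
Coupon per period c = face * coupon_rate / m = 2.050000
Periods per year m = 2; per-period yield y/m = 0.030000
Number of cashflows N = 6
Cashflows (t years, CF_t, discount factor 1/(1+y/m)^(m*t), PV):
  t = 0.5000: CF_t = 2.050000, DF = 0.970874, PV = 1.990291
  t = 1.0000: CF_t = 2.050000, DF = 0.942596, PV = 1.932322
  t = 1.5000: CF_t = 2.050000, DF = 0.915142, PV = 1.876040
  t = 2.0000: CF_t = 2.050000, DF = 0.888487, PV = 1.821398
  t = 2.5000: CF_t = 2.050000, DF = 0.862609, PV = 1.768348
  t = 3.0000: CF_t = 102.050000, DF = 0.837484, PV = 85.465268
Price P = sum_t PV_t = 94.853668
Macaulay numerator sum_t t * PV_t:
  t * PV_t at t = 0.5000: 0.995146
  t * PV_t at t = 1.0000: 1.932322
  t * PV_t at t = 1.5000: 2.814061
  t * PV_t at t = 2.0000: 3.642797
  t * PV_t at t = 2.5000: 4.420870
  t * PV_t at t = 3.0000: 256.395805
Macaulay duration D = (sum_t t * PV_t) / P = 270.201000 / 94.853668 = 2.848609


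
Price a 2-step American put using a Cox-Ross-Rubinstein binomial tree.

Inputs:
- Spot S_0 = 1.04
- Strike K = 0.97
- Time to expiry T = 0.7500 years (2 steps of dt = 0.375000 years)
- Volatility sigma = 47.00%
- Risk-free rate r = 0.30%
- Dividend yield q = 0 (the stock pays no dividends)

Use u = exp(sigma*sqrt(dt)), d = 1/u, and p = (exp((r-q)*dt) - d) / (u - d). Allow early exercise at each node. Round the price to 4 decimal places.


dt = T/N = 0.375000
u = exp(sigma*sqrt(dt)) = 1.333511; d = 1/u = 0.749900
p = (exp((r-q)*dt) - d) / (u - d) = 0.430468
Discount per step: exp(-r*dt) = 0.998876
Stock lattice S(k, i) with i counting down-moves:
  k=0: S(0,0) = 1.0400
  k=1: S(1,0) = 1.3869; S(1,1) = 0.7799
  k=2: S(2,0) = 1.8494; S(2,1) = 1.0400; S(2,2) = 0.5848
Terminal payoffs V(N, i) = max(K - S_T, 0):
  V(2,0) = 0.000000; V(2,1) = 0.000000; V(2,2) = 0.385156
Backward induction: V(k, i) = exp(-r*dt) * [p * V(k+1, i) + (1-p) * V(k+1, i+1)]; then take max(V_cont, immediate exercise) for American.
  V(1,0) = exp(-r*dt) * [p*0.000000 + (1-p)*0.000000] = 0.000000; exercise = 0.000000; V(1,0) = max -> 0.000000
  V(1,1) = exp(-r*dt) * [p*0.000000 + (1-p)*0.385156] = 0.219112; exercise = 0.190104; V(1,1) = max -> 0.219112
  V(0,0) = exp(-r*dt) * [p*0.000000 + (1-p)*0.219112] = 0.124651; exercise = 0.000000; V(0,0) = max -> 0.124651

Answer: Price = V(0,0) = 0.1247


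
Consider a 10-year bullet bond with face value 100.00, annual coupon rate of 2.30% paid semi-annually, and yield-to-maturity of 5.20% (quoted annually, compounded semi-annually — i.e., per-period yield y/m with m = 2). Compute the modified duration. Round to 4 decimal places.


Coupon per period c = face * coupon_rate / m = 1.150000
Periods per year m = 2; per-period yield y/m = 0.026000
Number of cashflows N = 20
Cashflows (t years, CF_t, discount factor 1/(1+y/m)^(m*t), PV):
  t = 0.5000: CF_t = 1.150000, DF = 0.974659, PV = 1.120858
  t = 1.0000: CF_t = 1.150000, DF = 0.949960, PV = 1.092454
  t = 1.5000: CF_t = 1.150000, DF = 0.925887, PV = 1.064770
  t = 2.0000: CF_t = 1.150000, DF = 0.902424, PV = 1.037787
  t = 2.5000: CF_t = 1.150000, DF = 0.879555, PV = 1.011489
  t = 3.0000: CF_t = 1.150000, DF = 0.857266, PV = 0.985856
  t = 3.5000: CF_t = 1.150000, DF = 0.835542, PV = 0.960874
  t = 4.0000: CF_t = 1.150000, DF = 0.814369, PV = 0.936524
  t = 4.5000: CF_t = 1.150000, DF = 0.793732, PV = 0.912792
  t = 5.0000: CF_t = 1.150000, DF = 0.773618, PV = 0.889660
  t = 5.5000: CF_t = 1.150000, DF = 0.754013, PV = 0.867115
  t = 6.0000: CF_t = 1.150000, DF = 0.734906, PV = 0.845142
  t = 6.5000: CF_t = 1.150000, DF = 0.716282, PV = 0.823725
  t = 7.0000: CF_t = 1.150000, DF = 0.698131, PV = 0.802851
  t = 7.5000: CF_t = 1.150000, DF = 0.680440, PV = 0.782506
  t = 8.0000: CF_t = 1.150000, DF = 0.663197, PV = 0.762676
  t = 8.5000: CF_t = 1.150000, DF = 0.646390, PV = 0.743349
  t = 9.0000: CF_t = 1.150000, DF = 0.630010, PV = 0.724512
  t = 9.5000: CF_t = 1.150000, DF = 0.614045, PV = 0.706152
  t = 10.0000: CF_t = 101.150000, DF = 0.598484, PV = 60.536690
Price P = sum_t PV_t = 77.607780
First compute Macaulay numerator sum_t t * PV_t:
  t * PV_t at t = 0.5000: 0.560429
  t * PV_t at t = 1.0000: 1.092454
  t * PV_t at t = 1.5000: 1.597155
  t * PV_t at t = 2.0000: 2.075575
  t * PV_t at t = 2.5000: 2.528722
  t * PV_t at t = 3.0000: 2.957569
  t * PV_t at t = 3.5000: 3.363058
  t * PV_t at t = 4.0000: 3.746096
  t * PV_t at t = 4.5000: 4.107562
  t * PV_t at t = 5.0000: 4.448302
  t * PV_t at t = 5.5000: 4.769134
  t * PV_t at t = 6.0000: 5.070850
  t * PV_t at t = 6.5000: 5.354211
  t * PV_t at t = 7.0000: 5.619955
  t * PV_t at t = 7.5000: 5.868792
  t * PV_t at t = 8.0000: 6.101408
  t * PV_t at t = 8.5000: 6.318466
  t * PV_t at t = 9.0000: 6.520604
  t * PV_t at t = 9.5000: 6.708441
  t * PV_t at t = 10.0000: 605.366901
Macaulay duration D = 684.175683 / 77.607780 = 8.815813
Modified duration = D / (1 + y/m) = 8.815813 / (1 + 0.026000) = 8.592410

Answer: Modified duration = 8.5924


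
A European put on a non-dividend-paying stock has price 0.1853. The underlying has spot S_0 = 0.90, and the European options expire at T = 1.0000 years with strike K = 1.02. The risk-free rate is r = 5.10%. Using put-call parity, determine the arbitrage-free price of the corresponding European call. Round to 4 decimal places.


Put-call parity: C - P = S_0 * exp(-qT) - K * exp(-rT).
S_0 * exp(-qT) = 0.9000 * 1.00000000 = 0.90000000
K * exp(-rT) = 1.0200 * 0.95027867 = 0.96928424
C = P + S*exp(-qT) - K*exp(-rT)
C = 0.1853 + 0.90000000 - 0.96928424 = 0.1160

Answer: Call price = 0.1160


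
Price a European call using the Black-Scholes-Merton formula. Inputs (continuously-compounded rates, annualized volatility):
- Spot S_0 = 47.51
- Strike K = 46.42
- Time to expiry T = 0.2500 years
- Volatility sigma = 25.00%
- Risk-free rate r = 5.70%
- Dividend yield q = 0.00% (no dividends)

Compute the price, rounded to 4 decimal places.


d1 = (ln(S/K) + (r - q + 0.5*sigma^2) * T) / (sigma * sqrt(T)) = 0.36217851
d2 = d1 - sigma * sqrt(T) = 0.23717851
exp(-rT) = 0.98585105; exp(-qT) = 1.00000000
C = S_0 * exp(-qT) * N(d1) - K * exp(-rT) * N(d2)
N(d1) = 0.64139068; N(d2) = 0.59374085
C = 47.5100 * 1.00000000 * 0.64139068 - 46.4200 * 0.98585105 * 0.59374085 = 3.3010

Answer: Price = 3.3010


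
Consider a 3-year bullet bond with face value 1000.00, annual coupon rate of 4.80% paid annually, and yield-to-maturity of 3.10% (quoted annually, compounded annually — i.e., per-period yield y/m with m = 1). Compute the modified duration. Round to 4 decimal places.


Answer: Modified duration = 2.7818

Derivation:
Coupon per period c = face * coupon_rate / m = 48.000000
Periods per year m = 1; per-period yield y/m = 0.031000
Number of cashflows N = 3
Cashflows (t years, CF_t, discount factor 1/(1+y/m)^(m*t), PV):
  t = 1.0000: CF_t = 48.000000, DF = 0.969932, PV = 46.556741
  t = 2.0000: CF_t = 48.000000, DF = 0.940768, PV = 45.156878
  t = 3.0000: CF_t = 1048.000000, DF = 0.912481, PV = 956.280471
Price P = sum_t PV_t = 1047.994090
First compute Macaulay numerator sum_t t * PV_t:
  t * PV_t at t = 1.0000: 46.556741
  t * PV_t at t = 2.0000: 90.313756
  t * PV_t at t = 3.0000: 2868.841413
Macaulay duration D = 3005.711910 / 1047.994090 = 2.868062
Modified duration = D / (1 + y/m) = 2.868062 / (1 + 0.031000) = 2.781825


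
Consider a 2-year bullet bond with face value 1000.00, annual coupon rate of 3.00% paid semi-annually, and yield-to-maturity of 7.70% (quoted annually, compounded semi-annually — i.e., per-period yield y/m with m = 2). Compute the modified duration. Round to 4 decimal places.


Coupon per period c = face * coupon_rate / m = 15.000000
Periods per year m = 2; per-period yield y/m = 0.038500
Number of cashflows N = 4
Cashflows (t years, CF_t, discount factor 1/(1+y/m)^(m*t), PV):
  t = 0.5000: CF_t = 15.000000, DF = 0.962927, PV = 14.443909
  t = 1.0000: CF_t = 15.000000, DF = 0.927229, PV = 13.908435
  t = 1.5000: CF_t = 15.000000, DF = 0.892854, PV = 13.392812
  t = 2.0000: CF_t = 1015.000000, DF = 0.859754, PV = 872.649891
Price P = sum_t PV_t = 914.395047
First compute Macaulay numerator sum_t t * PV_t:
  t * PV_t at t = 0.5000: 7.221955
  t * PV_t at t = 1.0000: 13.908435
  t * PV_t at t = 1.5000: 20.089217
  t * PV_t at t = 2.0000: 1745.299782
Macaulay duration D = 1786.519389 / 914.395047 = 1.953772
Modified duration = D / (1 + y/m) = 1.953772 / (1 + 0.038500) = 1.881340

Answer: Modified duration = 1.8813


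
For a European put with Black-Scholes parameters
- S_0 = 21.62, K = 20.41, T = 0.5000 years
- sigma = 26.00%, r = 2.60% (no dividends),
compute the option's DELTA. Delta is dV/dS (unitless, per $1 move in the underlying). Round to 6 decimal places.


Answer: Delta = -0.317071

Derivation:
d1 = 0.4759037255; d2 = 0.2920559624
phi(d1) = 0.3562292798; exp(-qT) = 1.0000000000; exp(-rT) = 0.9870841350
N(-d1) = 0.3170714840
Delta = -exp(-qT) * N(-d1) = -1.0000000000 * 0.3170714840 = -0.317071


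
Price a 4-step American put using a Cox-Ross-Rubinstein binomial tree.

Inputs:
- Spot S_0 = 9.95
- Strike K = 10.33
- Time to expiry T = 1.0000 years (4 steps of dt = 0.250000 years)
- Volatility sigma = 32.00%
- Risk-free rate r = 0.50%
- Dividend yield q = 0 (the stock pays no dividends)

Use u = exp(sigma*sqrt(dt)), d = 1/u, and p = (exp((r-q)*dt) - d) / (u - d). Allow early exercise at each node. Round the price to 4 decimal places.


dt = T/N = 0.250000
u = exp(sigma*sqrt(dt)) = 1.173511; d = 1/u = 0.852144
p = (exp((r-q)*dt) - d) / (u - d) = 0.463977
Discount per step: exp(-r*dt) = 0.998751
Stock lattice S(k, i) with i counting down-moves:
  k=0: S(0,0) = 9.9500
  k=1: S(1,0) = 11.6764; S(1,1) = 8.4788
  k=2: S(2,0) = 13.7024; S(2,1) = 9.9500; S(2,2) = 7.2252
  k=3: S(3,0) = 16.0799; S(3,1) = 11.6764; S(3,2) = 8.4788; S(3,3) = 6.1569
  k=4: S(4,0) = 18.8700; S(4,1) = 13.7024; S(4,2) = 9.9500; S(4,3) = 7.2252; S(4,4) = 5.2466
Terminal payoffs V(N, i) = max(K - S_T, 0):
  V(4,0) = 0.000000; V(4,1) = 0.000000; V(4,2) = 0.380000; V(4,3) = 3.104817; V(4,4) = 5.083440
Backward induction: V(k, i) = exp(-r*dt) * [p * V(k+1, i) + (1-p) * V(k+1, i+1)]; then take max(V_cont, immediate exercise) for American.
  V(3,0) = exp(-r*dt) * [p*0.000000 + (1-p)*0.000000] = 0.000000; exercise = 0.000000; V(3,0) = max -> 0.000000
  V(3,1) = exp(-r*dt) * [p*0.000000 + (1-p)*0.380000] = 0.203434; exercise = 0.000000; V(3,1) = max -> 0.203434
  V(3,2) = exp(-r*dt) * [p*0.380000 + (1-p)*3.104817] = 1.838265; exercise = 1.851169; V(3,2) = max -> 1.851169
  V(3,3) = exp(-r*dt) * [p*3.104817 + (1-p)*5.083440] = 4.160201; exercise = 4.173105; V(3,3) = max -> 4.173105
  V(2,0) = exp(-r*dt) * [p*0.000000 + (1-p)*0.203434] = 0.108909; exercise = 0.000000; V(2,0) = max -> 0.108909
  V(2,1) = exp(-r*dt) * [p*0.203434 + (1-p)*1.851169] = 1.085300; exercise = 0.380000; V(2,1) = max -> 1.085300
  V(2,2) = exp(-r*dt) * [p*1.851169 + (1-p)*4.173105] = 3.091913; exercise = 3.104817; V(2,2) = max -> 3.104817
  V(1,0) = exp(-r*dt) * [p*0.108909 + (1-p)*1.085300] = 0.631487; exercise = 0.000000; V(1,0) = max -> 0.631487
  V(1,1) = exp(-r*dt) * [p*1.085300 + (1-p)*3.104817] = 2.165099; exercise = 1.851169; V(1,1) = max -> 2.165099
  V(0,0) = exp(-r*dt) * [p*0.631487 + (1-p)*2.165099] = 1.451723; exercise = 0.380000; V(0,0) = max -> 1.451723

Answer: Price = V(0,0) = 1.4517


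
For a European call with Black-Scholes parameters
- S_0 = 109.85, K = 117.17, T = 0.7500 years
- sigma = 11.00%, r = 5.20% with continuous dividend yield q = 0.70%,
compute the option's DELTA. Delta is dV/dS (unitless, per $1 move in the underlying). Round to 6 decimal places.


Answer: Delta = 0.389506

Derivation:
d1 = -0.2752656272; d2 = -0.3705284216
phi(d1) = 0.3841108424; exp(-qT) = 0.9947637572; exp(-rT) = 0.9617507091
N(d1) = 0.3915560852
Delta = exp(-qT) * N(d1) = 0.9947637572 * 0.3915560852 = 0.389506


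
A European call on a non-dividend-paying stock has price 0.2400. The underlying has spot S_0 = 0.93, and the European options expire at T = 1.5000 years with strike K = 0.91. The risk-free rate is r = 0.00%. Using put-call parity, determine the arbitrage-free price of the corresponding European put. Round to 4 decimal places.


Put-call parity: C - P = S_0 * exp(-qT) - K * exp(-rT).
S_0 * exp(-qT) = 0.9300 * 1.00000000 = 0.93000000
K * exp(-rT) = 0.9100 * 1.00000000 = 0.91000000
P = C - S*exp(-qT) + K*exp(-rT)
P = 0.2400 - 0.93000000 + 0.91000000 = 0.2200

Answer: Put price = 0.2200


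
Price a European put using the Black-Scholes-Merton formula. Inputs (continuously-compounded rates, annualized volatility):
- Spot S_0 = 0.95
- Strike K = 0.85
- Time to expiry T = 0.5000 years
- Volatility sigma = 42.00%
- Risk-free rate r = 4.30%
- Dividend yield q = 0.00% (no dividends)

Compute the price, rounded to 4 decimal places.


Answer: Price = 0.0564

Derivation:
d1 = (ln(S/K) + (r - q + 0.5*sigma^2) * T) / (sigma * sqrt(T)) = 0.59540288
d2 = d1 - sigma * sqrt(T) = 0.29841804
exp(-rT) = 0.97872948; exp(-qT) = 1.00000000
P = K * exp(-rT) * N(-d2) - S_0 * exp(-qT) * N(-d1)
N(-d1) = 0.27578710; N(-d2) = 0.38269206
P = 0.8500 * 0.97872948 * 0.38269206 - 0.9500 * 1.00000000 * 0.27578710 = 0.0564


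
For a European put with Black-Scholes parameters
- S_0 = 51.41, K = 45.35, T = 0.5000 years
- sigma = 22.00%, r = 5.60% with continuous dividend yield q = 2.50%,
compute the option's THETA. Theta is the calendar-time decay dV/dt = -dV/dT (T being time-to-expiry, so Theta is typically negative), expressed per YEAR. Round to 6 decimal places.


d1 = 0.9836660753; d2 = 0.8281025835
phi(d1) = 0.2459227032; exp(-qT) = 0.9875778005; exp(-rT) = 0.9723883668
Theta = -S*exp(-qT)*phi(d1)*sigma/(2*sqrt(T)) + r*K*exp(-rT)*N(-d2) - q*S*exp(-qT)*N(-d1)
N(-d1) = 0.1626398626; N(-d2) = 0.2038062033; sqrt(T) = 0.7071067812
Term 1 = -51.4100 * 0.9875778005 * 0.2459227032 * 0.2200 / (2 * 0.7071067812) = -1.9423398918
Term 2 = 0.0560 * 45.3500 * 0.9723883668 * 0.2038062033 = 0.5032948327
Term 3 = -0.0250 * 51.4100 * 0.9875778005 * 0.1626398626 = -0.2064362352
Theta = -1.9423398918 + (0.5032948327) + (-0.2064362352) = -1.645481

Answer: Theta = -1.645481


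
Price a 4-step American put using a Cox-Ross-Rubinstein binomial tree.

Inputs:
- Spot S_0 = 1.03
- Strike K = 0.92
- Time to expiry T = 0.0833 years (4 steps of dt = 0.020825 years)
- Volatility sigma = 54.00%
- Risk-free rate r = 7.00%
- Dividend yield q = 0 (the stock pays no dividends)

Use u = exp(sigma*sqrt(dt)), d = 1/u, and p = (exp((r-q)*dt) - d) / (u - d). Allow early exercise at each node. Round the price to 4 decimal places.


dt = T/N = 0.020825
u = exp(sigma*sqrt(dt)) = 1.081043; d = 1/u = 0.925032
p = (exp((r-q)*dt) - d) / (u - d) = 0.489879
Discount per step: exp(-r*dt) = 0.998543
Stock lattice S(k, i) with i counting down-moves:
  k=0: S(0,0) = 1.0300
  k=1: S(1,0) = 1.1135; S(1,1) = 0.9528
  k=2: S(2,0) = 1.2037; S(2,1) = 1.0300; S(2,2) = 0.8814
  k=3: S(3,0) = 1.3013; S(3,1) = 1.1135; S(3,2) = 0.9528; S(3,3) = 0.8153
  k=4: S(4,0) = 1.4067; S(4,1) = 1.2037; S(4,2) = 1.0300; S(4,3) = 0.8814; S(4,4) = 0.7542
Terminal payoffs V(N, i) = max(K - S_T, 0):
  V(4,0) = 0.000000; V(4,1) = 0.000000; V(4,2) = 0.000000; V(4,3) = 0.038645; V(4,4) = 0.165838
Backward induction: V(k, i) = exp(-r*dt) * [p * V(k+1, i) + (1-p) * V(k+1, i+1)]; then take max(V_cont, immediate exercise) for American.
  V(3,0) = exp(-r*dt) * [p*0.000000 + (1-p)*0.000000] = 0.000000; exercise = 0.000000; V(3,0) = max -> 0.000000
  V(3,1) = exp(-r*dt) * [p*0.000000 + (1-p)*0.000000] = 0.000000; exercise = 0.000000; V(3,1) = max -> 0.000000
  V(3,2) = exp(-r*dt) * [p*0.000000 + (1-p)*0.038645] = 0.019685; exercise = 0.000000; V(3,2) = max -> 0.019685
  V(3,3) = exp(-r*dt) * [p*0.038645 + (1-p)*0.165838] = 0.103378; exercise = 0.104718; V(3,3) = max -> 0.104718
  V(2,0) = exp(-r*dt) * [p*0.000000 + (1-p)*0.000000] = 0.000000; exercise = 0.000000; V(2,0) = max -> 0.000000
  V(2,1) = exp(-r*dt) * [p*0.000000 + (1-p)*0.019685] = 0.010027; exercise = 0.000000; V(2,1) = max -> 0.010027
  V(2,2) = exp(-r*dt) * [p*0.019685 + (1-p)*0.104718] = 0.062970; exercise = 0.038645; V(2,2) = max -> 0.062970
  V(1,0) = exp(-r*dt) * [p*0.000000 + (1-p)*0.010027] = 0.005108; exercise = 0.000000; V(1,0) = max -> 0.005108
  V(1,1) = exp(-r*dt) * [p*0.010027 + (1-p)*0.062970] = 0.036981; exercise = 0.000000; V(1,1) = max -> 0.036981
  V(0,0) = exp(-r*dt) * [p*0.005108 + (1-p)*0.036981] = 0.021335; exercise = 0.000000; V(0,0) = max -> 0.021335

Answer: Price = V(0,0) = 0.0213


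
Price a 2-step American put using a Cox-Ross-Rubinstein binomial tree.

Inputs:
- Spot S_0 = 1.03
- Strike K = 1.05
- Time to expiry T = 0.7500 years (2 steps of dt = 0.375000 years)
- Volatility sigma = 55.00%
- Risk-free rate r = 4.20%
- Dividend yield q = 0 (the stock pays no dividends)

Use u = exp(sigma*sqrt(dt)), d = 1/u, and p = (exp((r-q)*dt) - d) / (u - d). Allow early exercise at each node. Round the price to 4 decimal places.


dt = T/N = 0.375000
u = exp(sigma*sqrt(dt)) = 1.400466; d = 1/u = 0.714048
p = (exp((r-q)*dt) - d) / (u - d) = 0.439713
Discount per step: exp(-r*dt) = 0.984373
Stock lattice S(k, i) with i counting down-moves:
  k=0: S(0,0) = 1.0300
  k=1: S(1,0) = 1.4425; S(1,1) = 0.7355
  k=2: S(2,0) = 2.0201; S(2,1) = 1.0300; S(2,2) = 0.5252
Terminal payoffs V(N, i) = max(K - S_T, 0):
  V(2,0) = 0.000000; V(2,1) = 0.020000; V(2,2) = 0.524839
Backward induction: V(k, i) = exp(-r*dt) * [p * V(k+1, i) + (1-p) * V(k+1, i+1)]; then take max(V_cont, immediate exercise) for American.
  V(1,0) = exp(-r*dt) * [p*0.000000 + (1-p)*0.020000] = 0.011031; exercise = 0.000000; V(1,0) = max -> 0.011031
  V(1,1) = exp(-r*dt) * [p*0.020000 + (1-p)*0.524839] = 0.298122; exercise = 0.314530; V(1,1) = max -> 0.314530
  V(0,0) = exp(-r*dt) * [p*0.011031 + (1-p)*0.314530] = 0.178248; exercise = 0.020000; V(0,0) = max -> 0.178248

Answer: Price = V(0,0) = 0.1782


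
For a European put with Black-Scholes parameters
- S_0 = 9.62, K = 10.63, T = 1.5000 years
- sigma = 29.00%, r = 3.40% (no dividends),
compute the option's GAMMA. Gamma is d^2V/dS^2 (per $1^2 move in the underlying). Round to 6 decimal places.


Answer: Gamma = 0.116665

Derivation:
d1 = 0.0400901858; d2 = -0.3150858270
phi(d1) = 0.3986218146; exp(-qT) = 1.0000000000; exp(-rT) = 0.9502786705
Gamma = exp(-qT) * phi(d1) / (S * sigma * sqrt(T)) = 1.0000000000 * 0.3986218146 / (9.6200 * 0.2900 * 1.2247448714) = 0.116665


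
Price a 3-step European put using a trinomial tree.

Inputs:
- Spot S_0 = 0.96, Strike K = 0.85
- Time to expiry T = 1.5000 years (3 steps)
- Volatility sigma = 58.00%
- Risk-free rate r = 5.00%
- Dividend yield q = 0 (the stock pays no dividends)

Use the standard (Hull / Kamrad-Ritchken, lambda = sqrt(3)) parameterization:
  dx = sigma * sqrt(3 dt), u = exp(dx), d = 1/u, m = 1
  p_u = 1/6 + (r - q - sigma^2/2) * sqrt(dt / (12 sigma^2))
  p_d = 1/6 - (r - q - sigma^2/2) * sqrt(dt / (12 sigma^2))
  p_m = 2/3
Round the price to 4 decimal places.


Answer: Price = V(0,0) = 0.1591

Derivation:
dt = T/N = 0.500000; dx = sigma*sqrt(3*dt) = 0.710352
u = exp(dx) = 2.034707; d = 1/u = 0.491471
p_u = 0.125068, p_m = 0.666667, p_d = 0.208266
Discount per step: exp(-r*dt) = 0.975310
Stock lattice S(k, j) with j the centered position index:
  k=0: S(0,+0) = 0.9600
  k=1: S(1,-1) = 0.4718; S(1,+0) = 0.9600; S(1,+1) = 1.9533
  k=2: S(2,-2) = 0.2319; S(2,-1) = 0.4718; S(2,+0) = 0.9600; S(2,+1) = 1.9533; S(2,+2) = 3.9744
  k=3: S(3,-3) = 0.1140; S(3,-2) = 0.2319; S(3,-1) = 0.4718; S(3,+0) = 0.9600; S(3,+1) = 1.9533; S(3,+2) = 3.9744; S(3,+3) = 8.0868
Terminal payoffs V(N, j) = max(K - S_T, 0):
  V(3,-3) = 0.736037; V(3,-2) = 0.618118; V(3,-1) = 0.378188; V(3,+0) = 0.000000; V(3,+1) = 0.000000; V(3,+2) = 0.000000; V(3,+3) = 0.000000
Backward induction: V(k, j) = exp(-r*dt) * [p_u * V(k+1, j+1) + p_m * V(k+1, j) + p_d * V(k+1, j-1)]
  V(2,-2) = exp(-r*dt) * [p_u*0.378188 + p_m*0.618118 + p_d*0.736037] = 0.597542
  V(2,-1) = exp(-r*dt) * [p_u*0.000000 + p_m*0.378188 + p_d*0.618118] = 0.371454
  V(2,+0) = exp(-r*dt) * [p_u*0.000000 + p_m*0.000000 + p_d*0.378188] = 0.076819
  V(2,+1) = exp(-r*dt) * [p_u*0.000000 + p_m*0.000000 + p_d*0.000000] = 0.000000
  V(2,+2) = exp(-r*dt) * [p_u*0.000000 + p_m*0.000000 + p_d*0.000000] = 0.000000
  V(1,-1) = exp(-r*dt) * [p_u*0.076819 + p_m*0.371454 + p_d*0.597542] = 0.372267
  V(1,+0) = exp(-r*dt) * [p_u*0.000000 + p_m*0.076819 + p_d*0.371454] = 0.125399
  V(1,+1) = exp(-r*dt) * [p_u*0.000000 + p_m*0.000000 + p_d*0.076819] = 0.015604
  V(0,+0) = exp(-r*dt) * [p_u*0.015604 + p_m*0.125399 + p_d*0.372267] = 0.159055


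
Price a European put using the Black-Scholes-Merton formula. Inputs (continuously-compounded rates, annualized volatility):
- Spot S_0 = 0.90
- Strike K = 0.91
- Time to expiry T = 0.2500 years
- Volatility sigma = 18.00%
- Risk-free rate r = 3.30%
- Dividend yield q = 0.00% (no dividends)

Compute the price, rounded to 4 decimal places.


Answer: Price = 0.0336

Derivation:
d1 = (ln(S/K) + (r - q + 0.5*sigma^2) * T) / (sigma * sqrt(T)) = 0.01389071
d2 = d1 - sigma * sqrt(T) = -0.07610929
exp(-rT) = 0.99178394; exp(-qT) = 1.00000000
P = K * exp(-rT) * N(-d2) - S_0 * exp(-qT) * N(-d1)
N(-d1) = 0.49445859; N(-d2) = 0.53033393
P = 0.9100 * 0.99178394 * 0.53033393 - 0.9000 * 1.00000000 * 0.49445859 = 0.0336


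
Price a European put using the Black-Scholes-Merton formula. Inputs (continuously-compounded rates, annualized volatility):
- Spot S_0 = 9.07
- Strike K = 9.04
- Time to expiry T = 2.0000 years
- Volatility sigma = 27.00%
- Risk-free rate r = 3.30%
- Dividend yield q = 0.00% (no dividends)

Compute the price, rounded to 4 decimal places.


Answer: Price = 1.0452

Derivation:
d1 = (ln(S/K) + (r - q + 0.5*sigma^2) * T) / (sigma * sqrt(T)) = 0.37244385
d2 = d1 - sigma * sqrt(T) = -0.00939381
exp(-rT) = 0.93613086; exp(-qT) = 1.00000000
P = K * exp(-rT) * N(-d2) - S_0 * exp(-qT) * N(-d1)
N(-d1) = 0.35478120; N(-d2) = 0.50374753
P = 9.0400 * 0.93613086 * 0.50374753 - 9.0700 * 1.00000000 * 0.35478120 = 1.0452


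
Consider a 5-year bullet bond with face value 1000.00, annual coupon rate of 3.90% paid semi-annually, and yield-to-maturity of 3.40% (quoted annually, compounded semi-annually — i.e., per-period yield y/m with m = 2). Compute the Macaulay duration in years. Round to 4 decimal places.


Coupon per period c = face * coupon_rate / m = 19.500000
Periods per year m = 2; per-period yield y/m = 0.017000
Number of cashflows N = 10
Cashflows (t years, CF_t, discount factor 1/(1+y/m)^(m*t), PV):
  t = 0.5000: CF_t = 19.500000, DF = 0.983284, PV = 19.174041
  t = 1.0000: CF_t = 19.500000, DF = 0.966848, PV = 18.853531
  t = 1.5000: CF_t = 19.500000, DF = 0.950686, PV = 18.538379
  t = 2.0000: CF_t = 19.500000, DF = 0.934795, PV = 18.228494
  t = 2.5000: CF_t = 19.500000, DF = 0.919169, PV = 17.923790
  t = 3.0000: CF_t = 19.500000, DF = 0.903804, PV = 17.624179
  t = 3.5000: CF_t = 19.500000, DF = 0.888696, PV = 17.329576
  t = 4.0000: CF_t = 19.500000, DF = 0.873841, PV = 17.039898
  t = 4.5000: CF_t = 19.500000, DF = 0.859234, PV = 16.755062
  t = 5.0000: CF_t = 1019.500000, DF = 0.844871, PV = 861.346118
Price P = sum_t PV_t = 1022.813069
Macaulay numerator sum_t t * PV_t:
  t * PV_t at t = 0.5000: 9.587021
  t * PV_t at t = 1.0000: 18.853531
  t * PV_t at t = 1.5000: 27.807568
  t * PV_t at t = 2.0000: 36.456989
  t * PV_t at t = 2.5000: 44.809475
  t * PV_t at t = 3.0000: 52.872537
  t * PV_t at t = 3.5000: 60.653517
  t * PV_t at t = 4.0000: 68.159592
  t * PV_t at t = 4.5000: 75.397778
  t * PV_t at t = 5.0000: 4306.730591
Macaulay duration D = (sum_t t * PV_t) / P = 4701.328599 / 1022.813069 = 4.596469

Answer: Macaulay duration = 4.5965 years


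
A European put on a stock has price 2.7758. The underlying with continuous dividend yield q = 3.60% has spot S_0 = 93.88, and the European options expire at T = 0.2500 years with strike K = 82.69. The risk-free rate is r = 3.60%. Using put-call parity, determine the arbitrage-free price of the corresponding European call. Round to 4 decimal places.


Put-call parity: C - P = S_0 * exp(-qT) - K * exp(-rT).
S_0 * exp(-qT) = 93.8800 * 0.99104038 = 93.03887076
K * exp(-rT) = 82.6900 * 0.99104038 = 81.94912892
C = P + S*exp(-qT) - K*exp(-rT)
C = 2.7758 + 93.03887076 - 81.94912892 = 13.8655

Answer: Call price = 13.8655


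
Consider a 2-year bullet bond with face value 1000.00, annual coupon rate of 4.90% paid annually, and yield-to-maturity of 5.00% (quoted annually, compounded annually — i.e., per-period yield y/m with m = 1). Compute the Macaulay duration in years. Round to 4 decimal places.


Coupon per period c = face * coupon_rate / m = 49.000000
Periods per year m = 1; per-period yield y/m = 0.050000
Number of cashflows N = 2
Cashflows (t years, CF_t, discount factor 1/(1+y/m)^(m*t), PV):
  t = 1.0000: CF_t = 49.000000, DF = 0.952381, PV = 46.666667
  t = 2.0000: CF_t = 1049.000000, DF = 0.907029, PV = 951.473923
Price P = sum_t PV_t = 998.140590
Macaulay numerator sum_t t * PV_t:
  t * PV_t at t = 1.0000: 46.666667
  t * PV_t at t = 2.0000: 1902.947846
Macaulay duration D = (sum_t t * PV_t) / P = 1949.614512 / 998.140590 = 1.953246

Answer: Macaulay duration = 1.9532 years


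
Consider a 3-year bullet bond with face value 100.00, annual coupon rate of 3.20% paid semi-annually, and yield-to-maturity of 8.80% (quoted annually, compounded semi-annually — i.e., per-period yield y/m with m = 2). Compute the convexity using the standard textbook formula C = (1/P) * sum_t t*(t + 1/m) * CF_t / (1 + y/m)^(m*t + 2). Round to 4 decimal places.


Coupon per period c = face * coupon_rate / m = 1.600000
Periods per year m = 2; per-period yield y/m = 0.044000
Number of cashflows N = 6
Cashflows (t years, CF_t, discount factor 1/(1+y/m)^(m*t), PV):
  t = 0.5000: CF_t = 1.600000, DF = 0.957854, PV = 1.532567
  t = 1.0000: CF_t = 1.600000, DF = 0.917485, PV = 1.467976
  t = 1.5000: CF_t = 1.600000, DF = 0.878817, PV = 1.406107
  t = 2.0000: CF_t = 1.600000, DF = 0.841779, PV = 1.346846
  t = 2.5000: CF_t = 1.600000, DF = 0.806302, PV = 1.290083
  t = 3.0000: CF_t = 101.600000, DF = 0.772320, PV = 78.467663
Price P = sum_t PV_t = 85.511242
Convexity numerator sum_t t*(t + 1/m) * CF_t / (1+y/m)^(m*t + 2):
  t = 0.5000: term = 0.703054
  t = 1.0000: term = 2.020269
  t = 1.5000: term = 3.870248
  t = 2.0000: term = 6.178556
  t = 2.5000: term = 8.877236
  t = 3.0000: term = 755.925538
Convexity = (1/P) * sum = 777.574900 / 85.511242 = 9.093248

Answer: Convexity = 9.0932


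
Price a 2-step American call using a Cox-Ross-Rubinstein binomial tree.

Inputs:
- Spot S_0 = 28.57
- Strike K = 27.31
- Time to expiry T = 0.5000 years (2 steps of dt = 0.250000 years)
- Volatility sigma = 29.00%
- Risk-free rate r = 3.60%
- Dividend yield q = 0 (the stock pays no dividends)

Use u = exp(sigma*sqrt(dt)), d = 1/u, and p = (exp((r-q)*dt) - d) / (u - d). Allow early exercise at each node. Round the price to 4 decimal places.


Answer: Price = V(0,0) = 3.2337

Derivation:
dt = T/N = 0.250000
u = exp(sigma*sqrt(dt)) = 1.156040; d = 1/u = 0.865022
p = (exp((r-q)*dt) - d) / (u - d) = 0.494879
Discount per step: exp(-r*dt) = 0.991040
Stock lattice S(k, i) with i counting down-moves:
  k=0: S(0,0) = 28.5700
  k=1: S(1,0) = 33.0281; S(1,1) = 24.7137
  k=2: S(2,0) = 38.1817; S(2,1) = 28.5700; S(2,2) = 21.3779
Terminal payoffs V(N, i) = max(S_T - K, 0):
  V(2,0) = 10.871733; V(2,1) = 1.260000; V(2,2) = 0.000000
Backward induction: V(k, i) = exp(-r*dt) * [p * V(k+1, i) + (1-p) * V(k+1, i+1)]; then take max(V_cont, immediate exercise) for American.
  V(1,0) = exp(-r*dt) * [p*10.871733 + (1-p)*1.260000] = 5.962738; exercise = 5.718051; V(1,0) = max -> 5.962738
  V(1,1) = exp(-r*dt) * [p*1.260000 + (1-p)*0.000000] = 0.617961; exercise = 0.000000; V(1,1) = max -> 0.617961
  V(0,0) = exp(-r*dt) * [p*5.962738 + (1-p)*0.617961] = 3.233743; exercise = 1.260000; V(0,0) = max -> 3.233743


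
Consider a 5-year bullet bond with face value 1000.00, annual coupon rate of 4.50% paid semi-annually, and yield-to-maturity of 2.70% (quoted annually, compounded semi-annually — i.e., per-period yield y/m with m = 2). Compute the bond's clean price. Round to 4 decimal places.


Coupon per period c = face * coupon_rate / m = 22.500000
Periods per year m = 2; per-period yield y/m = 0.013500
Number of cashflows N = 10
Cashflows (t years, CF_t, discount factor 1/(1+y/m)^(m*t), PV):
  t = 0.5000: CF_t = 22.500000, DF = 0.986680, PV = 22.200296
  t = 1.0000: CF_t = 22.500000, DF = 0.973537, PV = 21.904584
  t = 1.5000: CF_t = 22.500000, DF = 0.960569, PV = 21.612811
  t = 2.0000: CF_t = 22.500000, DF = 0.947774, PV = 21.324925
  t = 2.5000: CF_t = 22.500000, DF = 0.935150, PV = 21.040873
  t = 3.0000: CF_t = 22.500000, DF = 0.922694, PV = 20.760605
  t = 3.5000: CF_t = 22.500000, DF = 0.910403, PV = 20.484070
  t = 4.0000: CF_t = 22.500000, DF = 0.898276, PV = 20.211218
  t = 4.5000: CF_t = 22.500000, DF = 0.886311, PV = 19.942001
  t = 5.0000: CF_t = 1022.500000, DF = 0.874505, PV = 894.181718
Price P = sum_t PV_t = 1083.663101

Answer: Price = 1083.6631


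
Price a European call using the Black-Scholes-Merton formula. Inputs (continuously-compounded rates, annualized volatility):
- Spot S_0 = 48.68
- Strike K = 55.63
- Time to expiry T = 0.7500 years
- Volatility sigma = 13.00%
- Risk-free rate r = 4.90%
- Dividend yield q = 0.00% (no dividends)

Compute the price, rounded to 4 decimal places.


d1 = (ln(S/K) + (r - q + 0.5*sigma^2) * T) / (sigma * sqrt(T)) = -0.80266659
d2 = d1 - sigma * sqrt(T) = -0.91524990
exp(-rT) = 0.96391708; exp(-qT) = 1.00000000
C = S_0 * exp(-qT) * N(d1) - K * exp(-rT) * N(d2)
N(d1) = 0.21108373; N(d2) = 0.18003023
C = 48.6800 * 1.00000000 * 0.21108373 - 55.6300 * 0.96391708 * 0.18003023 = 0.6218

Answer: Price = 0.6218


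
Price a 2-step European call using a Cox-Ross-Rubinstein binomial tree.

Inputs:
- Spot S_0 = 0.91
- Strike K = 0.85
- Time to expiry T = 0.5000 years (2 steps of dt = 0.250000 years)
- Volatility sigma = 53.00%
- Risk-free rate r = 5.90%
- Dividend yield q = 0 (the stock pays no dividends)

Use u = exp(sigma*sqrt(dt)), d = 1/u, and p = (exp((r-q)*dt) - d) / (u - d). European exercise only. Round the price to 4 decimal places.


Answer: Price = V(0,0) = 0.1731

Derivation:
dt = T/N = 0.250000
u = exp(sigma*sqrt(dt)) = 1.303431; d = 1/u = 0.767206
p = (exp((r-q)*dt) - d) / (u - d) = 0.461846
Discount per step: exp(-r*dt) = 0.985358
Stock lattice S(k, i) with i counting down-moves:
  k=0: S(0,0) = 0.9100
  k=1: S(1,0) = 1.1861; S(1,1) = 0.6982
  k=2: S(2,0) = 1.5460; S(2,1) = 0.9100; S(2,2) = 0.5356
Terminal payoffs V(N, i) = max(S_T - K, 0):
  V(2,0) = 0.696028; V(2,1) = 0.060000; V(2,2) = 0.000000
Backward induction: V(k, i) = exp(-r*dt) * [p * V(k+1, i) + (1-p) * V(k+1, i+1)].
  V(1,0) = exp(-r*dt) * [p*0.696028 + (1-p)*0.060000] = 0.348568
  V(1,1) = exp(-r*dt) * [p*0.060000 + (1-p)*0.000000] = 0.027305
  V(0,0) = exp(-r*dt) * [p*0.348568 + (1-p)*0.027305] = 0.173107


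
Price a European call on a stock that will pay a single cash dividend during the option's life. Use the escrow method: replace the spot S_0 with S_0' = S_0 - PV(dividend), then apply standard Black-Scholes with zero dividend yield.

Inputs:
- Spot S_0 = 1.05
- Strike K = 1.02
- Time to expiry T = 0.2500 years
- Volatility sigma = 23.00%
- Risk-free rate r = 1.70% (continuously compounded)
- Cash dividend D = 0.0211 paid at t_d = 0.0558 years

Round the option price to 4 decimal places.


PV(D) = D * exp(-r * t_d) = 0.0211 * 0.99905185 = 0.02107999
S_0' = S_0 - PV(D) = 1.0500 - 0.02107999 = 1.02892001
d1 = (ln(S_0'/K) + (r + sigma^2/2)*T) / (sigma*sqrt(T)) = 0.17017032
d2 = d1 - sigma*sqrt(T) = 0.05517032
exp(-rT) = 0.99575902
N(d1) = 0.56756190; N(d2) = 0.52199861
C = S_0' * N(d1) - K * exp(-rT) * N(d2) = 1.02892001 * 0.56756190 - 1.0200 * 0.99575902 * 0.52199861 = 0.0538

Answer: Price = 0.0538


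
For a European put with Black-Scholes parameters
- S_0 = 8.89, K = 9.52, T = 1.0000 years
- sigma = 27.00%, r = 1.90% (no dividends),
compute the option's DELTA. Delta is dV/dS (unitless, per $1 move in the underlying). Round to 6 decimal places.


d1 = -0.0482140714; d2 = -0.3182140714
phi(d1) = 0.3984788598; exp(-qT) = 1.0000000000; exp(-rT) = 0.9811793622
N(-d1) = 0.5192271821
Delta = -exp(-qT) * N(-d1) = -1.0000000000 * 0.5192271821 = -0.519227

Answer: Delta = -0.519227


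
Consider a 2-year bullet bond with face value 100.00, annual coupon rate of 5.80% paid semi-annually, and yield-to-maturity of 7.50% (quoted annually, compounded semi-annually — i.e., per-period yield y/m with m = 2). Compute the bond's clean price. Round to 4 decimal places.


Answer: Price = 96.8963

Derivation:
Coupon per period c = face * coupon_rate / m = 2.900000
Periods per year m = 2; per-period yield y/m = 0.037500
Number of cashflows N = 4
Cashflows (t years, CF_t, discount factor 1/(1+y/m)^(m*t), PV):
  t = 0.5000: CF_t = 2.900000, DF = 0.963855, PV = 2.795181
  t = 1.0000: CF_t = 2.900000, DF = 0.929017, PV = 2.694150
  t = 1.5000: CF_t = 2.900000, DF = 0.895438, PV = 2.596771
  t = 2.0000: CF_t = 102.900000, DF = 0.863073, PV = 88.810221
Price P = sum_t PV_t = 96.896323


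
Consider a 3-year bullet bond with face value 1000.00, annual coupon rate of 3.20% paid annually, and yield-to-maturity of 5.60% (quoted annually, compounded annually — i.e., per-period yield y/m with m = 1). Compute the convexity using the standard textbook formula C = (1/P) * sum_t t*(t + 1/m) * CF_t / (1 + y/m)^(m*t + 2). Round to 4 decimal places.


Answer: Convexity = 10.3054

Derivation:
Coupon per period c = face * coupon_rate / m = 32.000000
Periods per year m = 1; per-period yield y/m = 0.056000
Number of cashflows N = 3
Cashflows (t years, CF_t, discount factor 1/(1+y/m)^(m*t), PV):
  t = 1.0000: CF_t = 32.000000, DF = 0.946970, PV = 30.303030
  t = 2.0000: CF_t = 32.000000, DF = 0.896752, PV = 28.696051
  t = 3.0000: CF_t = 1032.000000, DF = 0.849197, PV = 876.370889
Price P = sum_t PV_t = 935.369970
Convexity numerator sum_t t*(t + 1/m) * CF_t / (1+y/m)^(m*t + 2):
  t = 1.0000: term = 54.348582
  t = 2.0000: term = 154.399381
  t = 3.0000: term = 9430.644032
Convexity = (1/P) * sum = 9639.391996 / 935.369970 = 10.305432


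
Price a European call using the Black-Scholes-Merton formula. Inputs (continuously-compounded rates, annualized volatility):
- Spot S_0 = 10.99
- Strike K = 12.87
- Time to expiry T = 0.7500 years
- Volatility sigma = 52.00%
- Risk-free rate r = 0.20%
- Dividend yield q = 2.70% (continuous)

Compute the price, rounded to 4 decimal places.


d1 = (ln(S/K) + (r - q + 0.5*sigma^2) * T) / (sigma * sqrt(T)) = -0.16712792
d2 = d1 - sigma * sqrt(T) = -0.61746113
exp(-rT) = 0.99850112; exp(-qT) = 0.97995365
C = S_0 * exp(-qT) * N(d1) - K * exp(-rT) * N(d2)
N(d1) = 0.43363470; N(d2) = 0.26846531
C = 10.9900 * 0.97995365 * 0.43363470 - 12.8700 * 0.99850112 * 0.26846531 = 1.2201

Answer: Price = 1.2201


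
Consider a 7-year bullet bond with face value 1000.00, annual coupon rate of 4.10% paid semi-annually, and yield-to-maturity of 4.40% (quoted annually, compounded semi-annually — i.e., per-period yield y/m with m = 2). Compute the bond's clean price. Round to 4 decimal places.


Coupon per period c = face * coupon_rate / m = 20.500000
Periods per year m = 2; per-period yield y/m = 0.022000
Number of cashflows N = 14
Cashflows (t years, CF_t, discount factor 1/(1+y/m)^(m*t), PV):
  t = 0.5000: CF_t = 20.500000, DF = 0.978474, PV = 20.058708
  t = 1.0000: CF_t = 20.500000, DF = 0.957411, PV = 19.626916
  t = 1.5000: CF_t = 20.500000, DF = 0.936801, PV = 19.204419
  t = 2.0000: CF_t = 20.500000, DF = 0.916635, PV = 18.791017
  t = 2.5000: CF_t = 20.500000, DF = 0.896903, PV = 18.386513
  t = 3.0000: CF_t = 20.500000, DF = 0.877596, PV = 17.990718
  t = 3.5000: CF_t = 20.500000, DF = 0.858704, PV = 17.603442
  t = 4.0000: CF_t = 20.500000, DF = 0.840220, PV = 17.224503
  t = 4.5000: CF_t = 20.500000, DF = 0.822133, PV = 16.853721
  t = 5.0000: CF_t = 20.500000, DF = 0.804435, PV = 16.490921
  t = 5.5000: CF_t = 20.500000, DF = 0.787119, PV = 16.135930
  t = 6.0000: CF_t = 20.500000, DF = 0.770175, PV = 15.788581
  t = 6.5000: CF_t = 20.500000, DF = 0.753596, PV = 15.448710
  t = 7.0000: CF_t = 1020.500000, DF = 0.737373, PV = 752.489541
Price P = sum_t PV_t = 982.093640

Answer: Price = 982.0936


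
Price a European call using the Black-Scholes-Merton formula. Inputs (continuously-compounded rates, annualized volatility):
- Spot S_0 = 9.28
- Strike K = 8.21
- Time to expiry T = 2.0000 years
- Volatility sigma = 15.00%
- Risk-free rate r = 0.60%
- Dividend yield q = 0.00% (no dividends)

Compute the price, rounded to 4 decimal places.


Answer: Price = 1.4606

Derivation:
d1 = (ln(S/K) + (r - q + 0.5*sigma^2) * T) / (sigma * sqrt(T)) = 0.74014575
d2 = d1 - sigma * sqrt(T) = 0.52801371
exp(-rT) = 0.98807171; exp(-qT) = 1.00000000
C = S_0 * exp(-qT) * N(d1) - K * exp(-rT) * N(d2)
N(d1) = 0.77039422; N(d2) = 0.70125509
C = 9.2800 * 1.00000000 * 0.77039422 - 8.2100 * 0.98807171 * 0.70125509 = 1.4606


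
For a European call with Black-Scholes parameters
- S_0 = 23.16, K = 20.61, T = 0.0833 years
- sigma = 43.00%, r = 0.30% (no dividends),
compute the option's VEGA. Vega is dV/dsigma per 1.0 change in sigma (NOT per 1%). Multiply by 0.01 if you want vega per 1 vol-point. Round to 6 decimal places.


d1 = 1.0039946945; d2 = 0.8798892151
phi(d1) = 0.2410041305; exp(-qT) = 1.0000000000; exp(-rT) = 0.9997501312
Vega = S * exp(-qT) * phi(d1) * sqrt(T) = 23.1600 * 1.0000000000 * 0.2410041305 * 0.2886173938 = 1.610963

Answer: Vega = 1.610963


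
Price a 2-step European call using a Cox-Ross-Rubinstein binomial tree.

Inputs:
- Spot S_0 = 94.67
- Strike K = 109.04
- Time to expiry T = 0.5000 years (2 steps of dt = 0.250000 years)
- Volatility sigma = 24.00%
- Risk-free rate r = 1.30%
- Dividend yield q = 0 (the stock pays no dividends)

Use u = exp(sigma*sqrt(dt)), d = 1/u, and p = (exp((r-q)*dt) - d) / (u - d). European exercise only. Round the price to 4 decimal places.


dt = T/N = 0.250000
u = exp(sigma*sqrt(dt)) = 1.127497; d = 1/u = 0.886920
p = (exp((r-q)*dt) - d) / (u - d) = 0.483567
Discount per step: exp(-r*dt) = 0.996755
Stock lattice S(k, i) with i counting down-moves:
  k=0: S(0,0) = 94.6700
  k=1: S(1,0) = 106.7401; S(1,1) = 83.9648
  k=2: S(2,0) = 120.3492; S(2,1) = 94.6700; S(2,2) = 74.4701
Terminal payoffs V(N, i) = max(S_T - K, 0):
  V(2,0) = 11.309157; V(2,1) = 0.000000; V(2,2) = 0.000000
Backward induction: V(k, i) = exp(-r*dt) * [p * V(k+1, i) + (1-p) * V(k+1, i+1)].
  V(1,0) = exp(-r*dt) * [p*11.309157 + (1-p)*0.000000] = 5.450992
  V(1,1) = exp(-r*dt) * [p*0.000000 + (1-p)*0.000000] = 0.000000
  V(0,0) = exp(-r*dt) * [p*5.450992 + (1-p)*0.000000] = 2.627368

Answer: Price = V(0,0) = 2.6274
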